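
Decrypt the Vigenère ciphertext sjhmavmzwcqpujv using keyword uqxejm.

Repeat the key across the ciphertext: uqxejmuqxejmuqx
s(18)−u(20): -2≡24 → y
j(9)−q(16): -7≡19 → t
h(7)−x(23): -16≡10 → k
m(12)−e(4): 8 → i
a(0)−j(9): -9≡17 → r
v(21)−m(12): 9 → j
m(12)−u(20): -8≡18 → s
z(25)−q(16): 9 → j
w(22)−x(23): -1≡25 → z
c(2)−e(4): -2≡24 → y
q(16)−j(9): 7 → h
p(15)−m(12): 3 → d
u(20)−u(20): 0 → a
j(9)−q(16): -7≡19 → t
v(21)−x(23): -2≡24 → y

ytkirjsjzyhdaty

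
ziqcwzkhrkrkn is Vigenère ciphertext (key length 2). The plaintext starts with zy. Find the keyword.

Subtract each crib letter from the matching ciphertext letter (mod 26):
z(25)−z(25)=0 → a
i(8)−y(24)=-16≡10 → k

ak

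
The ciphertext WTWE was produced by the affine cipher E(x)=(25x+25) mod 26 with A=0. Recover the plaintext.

DGDV

The inverse of 25 mod 26 is 25, since 25·25=625≡1. Apply D(y)=25·(y−25) mod 26:
W(22): 25·(22−25)=-75≡3 → D
T(19): 25·(19−25)=-150≡6 → G
W(22): 25·(22−25)=-75≡3 → D
E(4): 25·(4−25)=-525≡21 → V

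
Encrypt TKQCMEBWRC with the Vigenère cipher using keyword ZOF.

Repeat the key across the message: ZOFZOFZOFZ
T(19)+Z(25): 44≡18 → S
K(10)+O(14): 24 → Y
Q(16)+F(5): 21 → V
C(2)+Z(25): 27≡1 → B
M(12)+O(14): 26≡0 → A
E(4)+F(5): 9 → J
B(1)+Z(25): 26≡0 → A
W(22)+O(14): 36≡10 → K
R(17)+F(5): 22 → W
C(2)+Z(25): 27≡1 → B

SYVBAJAKWB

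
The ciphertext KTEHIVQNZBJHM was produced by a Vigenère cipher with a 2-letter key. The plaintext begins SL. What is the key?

SI

Subtract each crib letter from the matching ciphertext letter (mod 26):
K(10)−S(18)=-8≡18 → S
T(19)−L(11)=8 → I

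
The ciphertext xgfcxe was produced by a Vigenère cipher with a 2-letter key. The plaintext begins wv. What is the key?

Subtract each crib letter from the matching ciphertext letter (mod 26):
x(23)−w(22)=1 → b
g(6)−v(21)=-15≡11 → l

bl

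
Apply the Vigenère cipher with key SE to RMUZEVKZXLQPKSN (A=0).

JQMDWZCDPPITCWF

Repeat the key across the message: SESESESESESESES
R(17)+S(18): 35≡9 → J
M(12)+E(4): 16 → Q
U(20)+S(18): 38≡12 → M
Z(25)+E(4): 29≡3 → D
E(4)+S(18): 22 → W
V(21)+E(4): 25 → Z
K(10)+S(18): 28≡2 → C
Z(25)+E(4): 29≡3 → D
X(23)+S(18): 41≡15 → P
L(11)+E(4): 15 → P
Q(16)+S(18): 34≡8 → I
P(15)+E(4): 19 → T
K(10)+S(18): 28≡2 → C
S(18)+E(4): 22 → W
N(13)+S(18): 31≡5 → F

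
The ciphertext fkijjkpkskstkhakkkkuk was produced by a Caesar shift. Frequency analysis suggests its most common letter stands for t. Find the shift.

17

The most frequent ciphertext letter is k (appears 10 times).
k is position 10; t is position 19.
Shift = -9≡17.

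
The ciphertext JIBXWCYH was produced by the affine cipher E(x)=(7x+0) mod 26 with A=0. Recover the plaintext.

FQPHSEWB

The inverse of 7 mod 26 is 15, since 7·15=105≡1. Apply D(y)=15·(y−0) mod 26:
J(9): 15·(9−0)=135≡5 → F
I(8): 15·(8−0)=120≡16 → Q
B(1): 15·(1−0)=15 → P
X(23): 15·(23−0)=345≡7 → H
W(22): 15·(22−0)=330≡18 → S
C(2): 15·(2−0)=30≡4 → E
Y(24): 15·(24−0)=360≡22 → W
H(7): 15·(7−0)=105≡1 → B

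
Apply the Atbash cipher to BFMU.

YUNF

B(1) → Y(24)
F(5) → U(20)
M(12) → N(13)
U(20) → F(5)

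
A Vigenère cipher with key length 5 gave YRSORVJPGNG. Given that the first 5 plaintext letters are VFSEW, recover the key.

Subtract each crib letter from the matching ciphertext letter (mod 26):
Y(24)−V(21)=3 → D
R(17)−F(5)=12 → M
S(18)−S(18)=0 → A
O(14)−E(4)=10 → K
R(17)−W(22)=-5≡21 → V

DMAKV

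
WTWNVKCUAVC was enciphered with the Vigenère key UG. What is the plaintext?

CNCHBEIOGPI

Repeat the key across the ciphertext: UGUGUGUGUGU
W(22)−U(20): 2 → C
T(19)−G(6): 13 → N
W(22)−U(20): 2 → C
N(13)−G(6): 7 → H
V(21)−U(20): 1 → B
K(10)−G(6): 4 → E
C(2)−U(20): -18≡8 → I
U(20)−G(6): 14 → O
A(0)−U(20): -20≡6 → G
V(21)−G(6): 15 → P
C(2)−U(20): -18≡8 → I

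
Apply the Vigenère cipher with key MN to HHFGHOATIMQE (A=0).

TURTTBMGUZCR

Repeat the key across the message: MNMNMNMNMNMN
H(7)+M(12): 19 → T
H(7)+N(13): 20 → U
F(5)+M(12): 17 → R
G(6)+N(13): 19 → T
H(7)+M(12): 19 → T
O(14)+N(13): 27≡1 → B
A(0)+M(12): 12 → M
T(19)+N(13): 32≡6 → G
I(8)+M(12): 20 → U
M(12)+N(13): 25 → Z
Q(16)+M(12): 28≡2 → C
E(4)+N(13): 17 → R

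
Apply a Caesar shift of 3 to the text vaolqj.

v(21): 21+3=24 → y
a(0): 0+3=3 → d
o(14): 14+3=17 → r
l(11): 11+3=14 → o
q(16): 16+3=19 → t
j(9): 9+3=12 → m

ydrotm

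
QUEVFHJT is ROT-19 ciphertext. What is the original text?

XBLCMOQA

Q(16): 16−19=-3≡23 → X
U(20): 20−19=1 → B
E(4): 4−19=-15≡11 → L
V(21): 21−19=2 → C
F(5): 5−19=-14≡12 → M
H(7): 7−19=-12≡14 → O
J(9): 9−19=-10≡16 → Q
T(19): 19−19=0 → A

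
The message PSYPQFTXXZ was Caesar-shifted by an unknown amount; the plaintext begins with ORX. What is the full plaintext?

From the crib: P(15)−O(14)=1, so the shift is 1.
Subtract 1 from each ciphertext letter:
P(15): 15−1=14 → O
S(18): 18−1=17 → R
Y(24): 24−1=23 → X
P(15): 15−1=14 → O
Q(16): 16−1=15 → P
F(5): 5−1=4 → E
T(19): 19−1=18 → S
X(23): 23−1=22 → W
X(23): 23−1=22 → W
Z(25): 25−1=24 → Y

ORXOPESWWY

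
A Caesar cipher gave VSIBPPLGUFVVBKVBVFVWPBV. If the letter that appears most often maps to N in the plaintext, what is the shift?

The most frequent ciphertext letter is V (appears 7 times).
V is position 21; N is position 13.
Shift = 8.

8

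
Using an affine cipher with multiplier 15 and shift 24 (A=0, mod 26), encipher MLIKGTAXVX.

WHOSKXYFBF

M(12): 15·12+24=204≡22 → W
L(11): 15·11+24=189≡7 → H
I(8): 15·8+24=144≡14 → O
K(10): 15·10+24=174≡18 → S
G(6): 15·6+24=114≡10 → K
T(19): 15·19+24=309≡23 → X
A(0): 15·0+24=24 → Y
X(23): 15·23+24=369≡5 → F
V(21): 15·21+24=339≡1 → B
X(23): 15·23+24=369≡5 → F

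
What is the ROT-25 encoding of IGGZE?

HFFYD

I(8): 8+25=33≡7 → H
G(6): 6+25=31≡5 → F
G(6): 6+25=31≡5 → F
Z(25): 25+25=50≡24 → Y
E(4): 4+25=29≡3 → D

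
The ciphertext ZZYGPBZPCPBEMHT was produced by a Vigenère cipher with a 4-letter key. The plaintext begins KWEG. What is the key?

PDUA

Subtract each crib letter from the matching ciphertext letter (mod 26):
Z(25)−K(10)=15 → P
Z(25)−W(22)=3 → D
Y(24)−E(4)=20 → U
G(6)−G(6)=0 → A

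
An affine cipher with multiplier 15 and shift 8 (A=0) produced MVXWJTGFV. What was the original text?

The inverse of 15 mod 26 is 7, since 15·7=105≡1. Apply D(y)=7·(y−8) mod 26:
M(12): 7·(12−8)=28≡2 → C
V(21): 7·(21−8)=91≡13 → N
X(23): 7·(23−8)=105≡1 → B
W(22): 7·(22−8)=98≡20 → U
J(9): 7·(9−8)=7 → H
T(19): 7·(19−8)=77≡25 → Z
G(6): 7·(6−8)=-14≡12 → M
F(5): 7·(5−8)=-21≡5 → F
V(21): 7·(21−8)=91≡13 → N

CNBUHZMFN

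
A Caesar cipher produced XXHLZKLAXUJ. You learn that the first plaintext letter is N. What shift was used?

From the crib: X(23)−N(13)=10, so the shift is 10.

10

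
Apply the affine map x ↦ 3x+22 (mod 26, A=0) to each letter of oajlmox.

mwxdgmn

o(14): 3·14+22=64≡12 → m
a(0): 3·0+22=22 → w
j(9): 3·9+22=49≡23 → x
l(11): 3·11+22=55≡3 → d
m(12): 3·12+22=58≡6 → g
o(14): 3·14+22=64≡12 → m
x(23): 3·23+22=91≡13 → n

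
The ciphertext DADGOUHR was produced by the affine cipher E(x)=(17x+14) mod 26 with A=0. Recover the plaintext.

HQHYAIVR

The inverse of 17 mod 26 is 23, since 17·23=391≡1. Apply D(y)=23·(y−14) mod 26:
D(3): 23·(3−14)=-253≡7 → H
A(0): 23·(0−14)=-322≡16 → Q
D(3): 23·(3−14)=-253≡7 → H
G(6): 23·(6−14)=-184≡24 → Y
O(14): 23·(14−14)=0 → A
U(20): 23·(20−14)=138≡8 → I
H(7): 23·(7−14)=-161≡21 → V
R(17): 23·(17−14)=69≡17 → R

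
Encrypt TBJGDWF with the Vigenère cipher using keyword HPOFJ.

AQXLMDU

Repeat the key across the message: HPOFJHP
T(19)+H(7): 26≡0 → A
B(1)+P(15): 16 → Q
J(9)+O(14): 23 → X
G(6)+F(5): 11 → L
D(3)+J(9): 12 → M
W(22)+H(7): 29≡3 → D
F(5)+P(15): 20 → U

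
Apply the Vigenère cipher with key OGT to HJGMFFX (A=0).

VPZALYL

Repeat the key across the message: OGTOGTO
H(7)+O(14): 21 → V
J(9)+G(6): 15 → P
G(6)+T(19): 25 → Z
M(12)+O(14): 26≡0 → A
F(5)+G(6): 11 → L
F(5)+T(19): 24 → Y
X(23)+O(14): 37≡11 → L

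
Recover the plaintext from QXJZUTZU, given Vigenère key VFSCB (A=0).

Repeat the key across the ciphertext: VFSCBVFS
Q(16)−V(21): -5≡21 → V
X(23)−F(5): 18 → S
J(9)−S(18): -9≡17 → R
Z(25)−C(2): 23 → X
U(20)−B(1): 19 → T
T(19)−V(21): -2≡24 → Y
Z(25)−F(5): 20 → U
U(20)−S(18): 2 → C

VSRXTYUC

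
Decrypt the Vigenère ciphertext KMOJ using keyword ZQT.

Repeat the key across the ciphertext: ZQTZ
K(10)−Z(25): -15≡11 → L
M(12)−Q(16): -4≡22 → W
O(14)−T(19): -5≡21 → V
J(9)−Z(25): -16≡10 → K

LWVK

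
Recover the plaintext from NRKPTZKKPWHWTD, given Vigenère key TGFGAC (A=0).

Repeat the key across the ciphertext: TGFGACTGFGACTG
N(13)−T(19): -6≡20 → U
R(17)−G(6): 11 → L
K(10)−F(5): 5 → F
P(15)−G(6): 9 → J
T(19)−A(0): 19 → T
Z(25)−C(2): 23 → X
K(10)−T(19): -9≡17 → R
K(10)−G(6): 4 → E
P(15)−F(5): 10 → K
W(22)−G(6): 16 → Q
H(7)−A(0): 7 → H
W(22)−C(2): 20 → U
T(19)−T(19): 0 → A
D(3)−G(6): -3≡23 → X

ULFJTXREKQHUAX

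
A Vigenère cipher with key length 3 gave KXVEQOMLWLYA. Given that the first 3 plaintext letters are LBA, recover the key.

ZWV

Subtract each crib letter from the matching ciphertext letter (mod 26):
K(10)−L(11)=-1≡25 → Z
X(23)−B(1)=22 → W
V(21)−A(0)=21 → V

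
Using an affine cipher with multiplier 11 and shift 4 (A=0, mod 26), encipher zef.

twh

z(25): 11·25+4=279≡19 → t
e(4): 11·4+4=48≡22 → w
f(5): 11·5+4=59≡7 → h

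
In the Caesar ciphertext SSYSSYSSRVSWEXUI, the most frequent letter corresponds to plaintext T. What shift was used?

The most frequent ciphertext letter is S (appears 7 times).
S is position 18; T is position 19.
Shift = -1≡25.

25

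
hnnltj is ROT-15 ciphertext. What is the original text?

syyweu

h(7): 7−15=-8≡18 → s
n(13): 13−15=-2≡24 → y
n(13): 13−15=-2≡24 → y
l(11): 11−15=-4≡22 → w
t(19): 19−15=4 → e
j(9): 9−15=-6≡20 → u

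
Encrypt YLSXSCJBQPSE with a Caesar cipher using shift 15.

NAHMHRYQFEHT

Y(24): 24+15=39≡13 → N
L(11): 11+15=26≡0 → A
S(18): 18+15=33≡7 → H
X(23): 23+15=38≡12 → M
S(18): 18+15=33≡7 → H
C(2): 2+15=17 → R
J(9): 9+15=24 → Y
B(1): 1+15=16 → Q
Q(16): 16+15=31≡5 → F
P(15): 15+15=30≡4 → E
S(18): 18+15=33≡7 → H
E(4): 4+15=19 → T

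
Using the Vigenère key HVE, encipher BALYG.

Repeat the key across the message: HVEHV
B(1)+H(7): 8 → I
A(0)+V(21): 21 → V
L(11)+E(4): 15 → P
Y(24)+H(7): 31≡5 → F
G(6)+V(21): 27≡1 → B

IVPFB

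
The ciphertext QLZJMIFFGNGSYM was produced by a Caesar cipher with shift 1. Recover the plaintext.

Q(16): 16−1=15 → P
L(11): 11−1=10 → K
Z(25): 25−1=24 → Y
J(9): 9−1=8 → I
M(12): 12−1=11 → L
I(8): 8−1=7 → H
F(5): 5−1=4 → E
F(5): 5−1=4 → E
G(6): 6−1=5 → F
N(13): 13−1=12 → M
G(6): 6−1=5 → F
S(18): 18−1=17 → R
Y(24): 24−1=23 → X
M(12): 12−1=11 → L

PKYILHEEFMFRXL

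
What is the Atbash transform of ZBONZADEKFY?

Z(25) → A(0)
B(1) → Y(24)
O(14) → L(11)
N(13) → M(12)
Z(25) → A(0)
A(0) → Z(25)
D(3) → W(22)
E(4) → V(21)
K(10) → P(15)
F(5) → U(20)
Y(24) → B(1)

AYLMAZWVPUB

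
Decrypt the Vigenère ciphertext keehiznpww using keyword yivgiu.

mwjbafphbq

Repeat the key across the ciphertext: yivgiuyivg
k(10)−y(24): -14≡12 → m
e(4)−i(8): -4≡22 → w
e(4)−v(21): -17≡9 → j
h(7)−g(6): 1 → b
i(8)−i(8): 0 → a
z(25)−u(20): 5 → f
n(13)−y(24): -11≡15 → p
p(15)−i(8): 7 → h
w(22)−v(21): 1 → b
w(22)−g(6): 16 → q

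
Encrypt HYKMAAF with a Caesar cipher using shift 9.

QHTVJJO

H(7): 7+9=16 → Q
Y(24): 24+9=33≡7 → H
K(10): 10+9=19 → T
M(12): 12+9=21 → V
A(0): 0+9=9 → J
A(0): 0+9=9 → J
F(5): 5+9=14 → O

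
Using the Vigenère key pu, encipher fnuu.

Repeat the key across the message: pupu
f(5)+p(15): 20 → u
n(13)+u(20): 33≡7 → h
u(20)+p(15): 35≡9 → j
u(20)+u(20): 40≡14 → o

uhjo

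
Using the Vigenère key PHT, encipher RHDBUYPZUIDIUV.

Repeat the key across the message: PHTPHTPHTPHTPH
R(17)+P(15): 32≡6 → G
H(7)+H(7): 14 → O
D(3)+T(19): 22 → W
B(1)+P(15): 16 → Q
U(20)+H(7): 27≡1 → B
Y(24)+T(19): 43≡17 → R
P(15)+P(15): 30≡4 → E
Z(25)+H(7): 32≡6 → G
U(20)+T(19): 39≡13 → N
I(8)+P(15): 23 → X
D(3)+H(7): 10 → K
I(8)+T(19): 27≡1 → B
U(20)+P(15): 35≡9 → J
V(21)+H(7): 28≡2 → C

GOWQBREGNXKBJC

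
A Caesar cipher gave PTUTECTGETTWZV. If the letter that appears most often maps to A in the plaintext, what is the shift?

19

The most frequent ciphertext letter is T (appears 5 times).
T is position 19; A is position 0.
Shift = 19.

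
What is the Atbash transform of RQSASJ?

R(17) → I(8)
Q(16) → J(9)
S(18) → H(7)
A(0) → Z(25)
S(18) → H(7)
J(9) → Q(16)

IJHZHQ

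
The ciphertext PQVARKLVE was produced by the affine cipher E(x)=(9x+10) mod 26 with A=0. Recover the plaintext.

PSHWVADHI

The inverse of 9 mod 26 is 3, since 9·3=27≡1. Apply D(y)=3·(y−10) mod 26:
P(15): 3·(15−10)=15 → P
Q(16): 3·(16−10)=18 → S
V(21): 3·(21−10)=33≡7 → H
A(0): 3·(0−10)=-30≡22 → W
R(17): 3·(17−10)=21 → V
K(10): 3·(10−10)=0 → A
L(11): 3·(11−10)=3 → D
V(21): 3·(21−10)=33≡7 → H
E(4): 3·(4−10)=-18≡8 → I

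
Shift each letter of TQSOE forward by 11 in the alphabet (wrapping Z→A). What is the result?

EBDZP

T(19): 19+11=30≡4 → E
Q(16): 16+11=27≡1 → B
S(18): 18+11=29≡3 → D
O(14): 14+11=25 → Z
E(4): 4+11=15 → P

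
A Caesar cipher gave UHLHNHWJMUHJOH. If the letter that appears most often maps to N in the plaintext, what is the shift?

20

The most frequent ciphertext letter is H (appears 5 times).
H is position 7; N is position 13.
Shift = -6≡20.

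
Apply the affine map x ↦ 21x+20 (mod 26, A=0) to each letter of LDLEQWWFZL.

RFRASOOVZR

L(11): 21·11+20=251≡17 → R
D(3): 21·3+20=83≡5 → F
L(11): 21·11+20=251≡17 → R
E(4): 21·4+20=104≡0 → A
Q(16): 21·16+20=356≡18 → S
W(22): 21·22+20=482≡14 → O
W(22): 21·22+20=482≡14 → O
F(5): 21·5+20=125≡21 → V
Z(25): 21·25+20=545≡25 → Z
L(11): 21·11+20=251≡17 → R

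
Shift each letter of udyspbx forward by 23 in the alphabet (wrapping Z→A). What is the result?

ravpmyu

u(20): 20+23=43≡17 → r
d(3): 3+23=26≡0 → a
y(24): 24+23=47≡21 → v
s(18): 18+23=41≡15 → p
p(15): 15+23=38≡12 → m
b(1): 1+23=24 → y
x(23): 23+23=46≡20 → u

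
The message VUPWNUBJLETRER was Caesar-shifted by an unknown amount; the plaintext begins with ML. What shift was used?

From the crib: V(21)−M(12)=9, so the shift is 9.

9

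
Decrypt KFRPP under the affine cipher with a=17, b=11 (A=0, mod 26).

DSIOO

The inverse of 17 mod 26 is 23, since 17·23=391≡1. Apply D(y)=23·(y−11) mod 26:
K(10): 23·(10−11)=-23≡3 → D
F(5): 23·(5−11)=-138≡18 → S
R(17): 23·(17−11)=138≡8 → I
P(15): 23·(15−11)=92≡14 → O
P(15): 23·(15−11)=92≡14 → O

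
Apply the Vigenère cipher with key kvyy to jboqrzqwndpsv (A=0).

twmobuouxynqf

Repeat the key across the message: kvyykvyykvyyk
j(9)+k(10): 19 → t
b(1)+v(21): 22 → w
o(14)+y(24): 38≡12 → m
q(16)+y(24): 40≡14 → o
r(17)+k(10): 27≡1 → b
z(25)+v(21): 46≡20 → u
q(16)+y(24): 40≡14 → o
w(22)+y(24): 46≡20 → u
n(13)+k(10): 23 → x
d(3)+v(21): 24 → y
p(15)+y(24): 39≡13 → n
s(18)+y(24): 42≡16 → q
v(21)+k(10): 31≡5 → f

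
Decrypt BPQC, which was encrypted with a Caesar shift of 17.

B(1): 1−17=-16≡10 → K
P(15): 15−17=-2≡24 → Y
Q(16): 16−17=-1≡25 → Z
C(2): 2−17=-15≡11 → L

KYZL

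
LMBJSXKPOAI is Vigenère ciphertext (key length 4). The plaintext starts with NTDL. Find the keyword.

YTYY

Subtract each crib letter from the matching ciphertext letter (mod 26):
L(11)−N(13)=-2≡24 → Y
M(12)−T(19)=-7≡19 → T
B(1)−D(3)=-2≡24 → Y
J(9)−L(11)=-2≡24 → Y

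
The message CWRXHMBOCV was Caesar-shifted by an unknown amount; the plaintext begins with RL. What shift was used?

From the crib: C(2)−R(17)=-15≡11, so the shift is 11.

11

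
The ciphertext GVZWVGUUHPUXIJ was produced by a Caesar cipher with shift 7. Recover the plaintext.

ZOSPOZNNAINQBC

G(6): 6−7=-1≡25 → Z
V(21): 21−7=14 → O
Z(25): 25−7=18 → S
W(22): 22−7=15 → P
V(21): 21−7=14 → O
G(6): 6−7=-1≡25 → Z
U(20): 20−7=13 → N
U(20): 20−7=13 → N
H(7): 7−7=0 → A
P(15): 15−7=8 → I
U(20): 20−7=13 → N
X(23): 23−7=16 → Q
I(8): 8−7=1 → B
J(9): 9−7=2 → C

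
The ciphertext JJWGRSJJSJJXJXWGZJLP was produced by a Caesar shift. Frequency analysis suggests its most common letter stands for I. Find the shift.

The most frequent ciphertext letter is J (appears 8 times).
J is position 9; I is position 8.
Shift = 1.

1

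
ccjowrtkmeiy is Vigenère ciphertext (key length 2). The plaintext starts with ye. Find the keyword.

ey

Subtract each crib letter from the matching ciphertext letter (mod 26):
c(2)−y(24)=-22≡4 → e
c(2)−e(4)=-2≡24 → y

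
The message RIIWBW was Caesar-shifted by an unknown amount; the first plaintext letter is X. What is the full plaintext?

From the crib: R(17)−X(23)=-6≡20, so the shift is 20.
Subtract 20 from each ciphertext letter:
R(17): 17−20=-3≡23 → X
I(8): 8−20=-12≡14 → O
I(8): 8−20=-12≡14 → O
W(22): 22−20=2 → C
B(1): 1−20=-19≡7 → H
W(22): 22−20=2 → C

XOOCHC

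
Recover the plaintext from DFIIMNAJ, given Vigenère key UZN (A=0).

Repeat the key across the ciphertext: UZNUZNUZ
D(3)−U(20): -17≡9 → J
F(5)−Z(25): -20≡6 → G
I(8)−N(13): -5≡21 → V
I(8)−U(20): -12≡14 → O
M(12)−Z(25): -13≡13 → N
N(13)−N(13): 0 → A
A(0)−U(20): -20≡6 → G
J(9)−Z(25): -16≡10 → K

JGVONAGK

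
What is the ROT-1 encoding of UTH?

VUI

U(20): 20+1=21 → V
T(19): 19+1=20 → U
H(7): 7+1=8 → I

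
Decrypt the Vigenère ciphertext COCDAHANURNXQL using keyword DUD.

ZUZAGEXTROTUNR

Repeat the key across the ciphertext: DUDDUDDUDDUDDU
C(2)−D(3): -1≡25 → Z
O(14)−U(20): -6≡20 → U
C(2)−D(3): -1≡25 → Z
D(3)−D(3): 0 → A
A(0)−U(20): -20≡6 → G
H(7)−D(3): 4 → E
A(0)−D(3): -3≡23 → X
N(13)−U(20): -7≡19 → T
U(20)−D(3): 17 → R
R(17)−D(3): 14 → O
N(13)−U(20): -7≡19 → T
X(23)−D(3): 20 → U
Q(16)−D(3): 13 → N
L(11)−U(20): -9≡17 → R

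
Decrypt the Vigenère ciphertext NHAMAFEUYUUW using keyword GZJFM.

Repeat the key across the ciphertext: GZJFMGZJFMGZ
N(13)−G(6): 7 → H
H(7)−Z(25): -18≡8 → I
A(0)−J(9): -9≡17 → R
M(12)−F(5): 7 → H
A(0)−M(12): -12≡14 → O
F(5)−G(6): -1≡25 → Z
E(4)−Z(25): -21≡5 → F
U(20)−J(9): 11 → L
Y(24)−F(5): 19 → T
U(20)−M(12): 8 → I
U(20)−G(6): 14 → O
W(22)−Z(25): -3≡23 → X

HIRHOZFLTIOX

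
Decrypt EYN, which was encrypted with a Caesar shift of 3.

E(4): 4−3=1 → B
Y(24): 24−3=21 → V
N(13): 13−3=10 → K

BVK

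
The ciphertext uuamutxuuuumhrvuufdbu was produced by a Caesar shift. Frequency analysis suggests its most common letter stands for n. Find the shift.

The most frequent ciphertext letter is u (appears 10 times).
u is position 20; n is position 13.
Shift = 7.

7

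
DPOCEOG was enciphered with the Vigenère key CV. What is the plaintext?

BUMHCTE

Repeat the key across the ciphertext: CVCVCVC
D(3)−C(2): 1 → B
P(15)−V(21): -6≡20 → U
O(14)−C(2): 12 → M
C(2)−V(21): -19≡7 → H
E(4)−C(2): 2 → C
O(14)−V(21): -7≡19 → T
G(6)−C(2): 4 → E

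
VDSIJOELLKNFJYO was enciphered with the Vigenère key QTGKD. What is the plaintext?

FKMYGYLFBHXMDOL

Repeat the key across the ciphertext: QTGKDQTGKDQTGKD
V(21)−Q(16): 5 → F
D(3)−T(19): -16≡10 → K
S(18)−G(6): 12 → M
I(8)−K(10): -2≡24 → Y
J(9)−D(3): 6 → G
O(14)−Q(16): -2≡24 → Y
E(4)−T(19): -15≡11 → L
L(11)−G(6): 5 → F
L(11)−K(10): 1 → B
K(10)−D(3): 7 → H
N(13)−Q(16): -3≡23 → X
F(5)−T(19): -14≡12 → M
J(9)−G(6): 3 → D
Y(24)−K(10): 14 → O
O(14)−D(3): 11 → L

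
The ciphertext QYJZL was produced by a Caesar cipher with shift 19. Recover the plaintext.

Q(16): 16−19=-3≡23 → X
Y(24): 24−19=5 → F
J(9): 9−19=-10≡16 → Q
Z(25): 25−19=6 → G
L(11): 11−19=-8≡18 → S

XFQGS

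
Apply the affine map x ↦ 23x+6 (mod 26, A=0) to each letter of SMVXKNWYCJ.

S(18): 23·18+6=420≡4 → E
M(12): 23·12+6=282≡22 → W
V(21): 23·21+6=489≡21 → V
X(23): 23·23+6=535≡15 → P
K(10): 23·10+6=236≡2 → C
N(13): 23·13+6=305≡19 → T
W(22): 23·22+6=512≡18 → S
Y(24): 23·24+6=558≡12 → M
C(2): 23·2+6=52≡0 → A
J(9): 23·9+6=213≡5 → F

EWVPCTSMAF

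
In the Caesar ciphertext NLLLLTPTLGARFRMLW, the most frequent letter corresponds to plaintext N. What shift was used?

The most frequent ciphertext letter is L (appears 6 times).
L is position 11; N is position 13.
Shift = -2≡24.

24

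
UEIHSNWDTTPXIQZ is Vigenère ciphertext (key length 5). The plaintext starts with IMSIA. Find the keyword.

MSQZS

Subtract each crib letter from the matching ciphertext letter (mod 26):
U(20)−I(8)=12 → M
E(4)−M(12)=-8≡18 → S
I(8)−S(18)=-10≡16 → Q
H(7)−I(8)=-1≡25 → Z
S(18)−A(0)=18 → S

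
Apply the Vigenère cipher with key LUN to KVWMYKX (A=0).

VPJXSXI

Repeat the key across the message: LUNLUNL
K(10)+L(11): 21 → V
V(21)+U(20): 41≡15 → P
W(22)+N(13): 35≡9 → J
M(12)+L(11): 23 → X
Y(24)+U(20): 44≡18 → S
K(10)+N(13): 23 → X
X(23)+L(11): 34≡8 → I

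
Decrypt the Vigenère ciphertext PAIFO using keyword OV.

Repeat the key across the ciphertext: OVOVO
P(15)−O(14): 1 → B
A(0)−V(21): -21≡5 → F
I(8)−O(14): -6≡20 → U
F(5)−V(21): -16≡10 → K
O(14)−O(14): 0 → A

BFUKA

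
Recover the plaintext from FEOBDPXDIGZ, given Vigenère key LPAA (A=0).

UPOBSAXDXRZ

Repeat the key across the ciphertext: LPAALPAALPA
F(5)−L(11): -6≡20 → U
E(4)−P(15): -11≡15 → P
O(14)−A(0): 14 → O
B(1)−A(0): 1 → B
D(3)−L(11): -8≡18 → S
P(15)−P(15): 0 → A
X(23)−A(0): 23 → X
D(3)−A(0): 3 → D
I(8)−L(11): -3≡23 → X
G(6)−P(15): -9≡17 → R
Z(25)−A(0): 25 → Z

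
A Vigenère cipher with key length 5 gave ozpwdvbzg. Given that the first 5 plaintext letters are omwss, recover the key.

antel

Subtract each crib letter from the matching ciphertext letter (mod 26):
o(14)−o(14)=0 → a
z(25)−m(12)=13 → n
p(15)−w(22)=-7≡19 → t
w(22)−s(18)=4 → e
d(3)−s(18)=-15≡11 → l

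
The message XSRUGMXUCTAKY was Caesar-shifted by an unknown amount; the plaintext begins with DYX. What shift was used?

From the crib: X(23)−D(3)=20, so the shift is 20.

20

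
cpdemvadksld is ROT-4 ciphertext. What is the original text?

ylzairwzgohz

c(2): 2−4=-2≡24 → y
p(15): 15−4=11 → l
d(3): 3−4=-1≡25 → z
e(4): 4−4=0 → a
m(12): 12−4=8 → i
v(21): 21−4=17 → r
a(0): 0−4=-4≡22 → w
d(3): 3−4=-1≡25 → z
k(10): 10−4=6 → g
s(18): 18−4=14 → o
l(11): 11−4=7 → h
d(3): 3−4=-1≡25 → z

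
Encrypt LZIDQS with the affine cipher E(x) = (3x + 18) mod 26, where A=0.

ZPQBOU

L(11): 3·11+18=51≡25 → Z
Z(25): 3·25+18=93≡15 → P
I(8): 3·8+18=42≡16 → Q
D(3): 3·3+18=27≡1 → B
Q(16): 3·16+18=66≡14 → O
S(18): 3·18+18=72≡20 → U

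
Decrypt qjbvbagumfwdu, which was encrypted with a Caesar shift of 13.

dwoionthzsjqh

q(16): 16−13=3 → d
j(9): 9−13=-4≡22 → w
b(1): 1−13=-12≡14 → o
v(21): 21−13=8 → i
b(1): 1−13=-12≡14 → o
a(0): 0−13=-13≡13 → n
g(6): 6−13=-7≡19 → t
u(20): 20−13=7 → h
m(12): 12−13=-1≡25 → z
f(5): 5−13=-8≡18 → s
w(22): 22−13=9 → j
d(3): 3−13=-10≡16 → q
u(20): 20−13=7 → h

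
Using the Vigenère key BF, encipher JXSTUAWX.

Repeat the key across the message: BFBFBFBF
J(9)+B(1): 10 → K
X(23)+F(5): 28≡2 → C
S(18)+B(1): 19 → T
T(19)+F(5): 24 → Y
U(20)+B(1): 21 → V
A(0)+F(5): 5 → F
W(22)+B(1): 23 → X
X(23)+F(5): 28≡2 → C

KCTYVFXC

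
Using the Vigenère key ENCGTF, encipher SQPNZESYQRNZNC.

Repeat the key across the message: ENCGTFENCGTFEN
S(18)+E(4): 22 → W
Q(16)+N(13): 29≡3 → D
P(15)+C(2): 17 → R
N(13)+G(6): 19 → T
Z(25)+T(19): 44≡18 → S
E(4)+F(5): 9 → J
S(18)+E(4): 22 → W
Y(24)+N(13): 37≡11 → L
Q(16)+C(2): 18 → S
R(17)+G(6): 23 → X
N(13)+T(19): 32≡6 → G
Z(25)+F(5): 30≡4 → E
N(13)+E(4): 17 → R
C(2)+N(13): 15 → P

WDRTSJWLSXGERP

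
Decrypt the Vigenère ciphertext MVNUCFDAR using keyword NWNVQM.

ZZAZMTQEE

Repeat the key across the ciphertext: NWNVQMNWN
M(12)−N(13): -1≡25 → Z
V(21)−W(22): -1≡25 → Z
N(13)−N(13): 0 → A
U(20)−V(21): -1≡25 → Z
C(2)−Q(16): -14≡12 → M
F(5)−M(12): -7≡19 → T
D(3)−N(13): -10≡16 → Q
A(0)−W(22): -22≡4 → E
R(17)−N(13): 4 → E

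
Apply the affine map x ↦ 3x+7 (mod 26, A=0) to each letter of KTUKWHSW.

K(10): 3·10+7=37≡11 → L
T(19): 3·19+7=64≡12 → M
U(20): 3·20+7=67≡15 → P
K(10): 3·10+7=37≡11 → L
W(22): 3·22+7=73≡21 → V
H(7): 3·7+7=28≡2 → C
S(18): 3·18+7=61≡9 → J
W(22): 3·22+7=73≡21 → V

LMPLVCJV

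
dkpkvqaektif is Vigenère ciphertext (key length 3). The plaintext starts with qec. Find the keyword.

ngn

Subtract each crib letter from the matching ciphertext letter (mod 26):
d(3)−q(16)=-13≡13 → n
k(10)−e(4)=6 → g
p(15)−c(2)=13 → n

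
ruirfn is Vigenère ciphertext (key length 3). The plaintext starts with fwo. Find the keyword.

Subtract each crib letter from the matching ciphertext letter (mod 26):
r(17)−f(5)=12 → m
u(20)−w(22)=-2≡24 → y
i(8)−o(14)=-6≡20 → u

myu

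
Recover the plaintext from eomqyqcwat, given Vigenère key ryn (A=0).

Repeat the key across the ciphertext: rynrynrynr
e(4)−r(17): -13≡13 → n
o(14)−y(24): -10≡16 → q
m(12)−n(13): -1≡25 → z
q(16)−r(17): -1≡25 → z
y(24)−y(24): 0 → a
q(16)−n(13): 3 → d
c(2)−r(17): -15≡11 → l
w(22)−y(24): -2≡24 → y
a(0)−n(13): -13≡13 → n
t(19)−r(17): 2 → c

nqzzadlync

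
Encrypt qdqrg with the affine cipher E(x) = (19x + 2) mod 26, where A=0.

q(16): 19·16+2=306≡20 → u
d(3): 19·3+2=59≡7 → h
q(16): 19·16+2=306≡20 → u
r(17): 19·17+2=325≡13 → n
g(6): 19·6+2=116≡12 → m

uhunm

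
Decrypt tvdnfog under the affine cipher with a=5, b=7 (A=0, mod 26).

siuwkrf

The inverse of 5 mod 26 is 21, since 5·21=105≡1. Apply D(y)=21·(y−7) mod 26:
t(19): 21·(19−7)=252≡18 → s
v(21): 21·(21−7)=294≡8 → i
d(3): 21·(3−7)=-84≡20 → u
n(13): 21·(13−7)=126≡22 → w
f(5): 21·(5−7)=-42≡10 → k
o(14): 21·(14−7)=147≡17 → r
g(6): 21·(6−7)=-21≡5 → f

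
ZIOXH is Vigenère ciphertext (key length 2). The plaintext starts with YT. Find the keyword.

Subtract each crib letter from the matching ciphertext letter (mod 26):
Z(25)−Y(24)=1 → B
I(8)−T(19)=-11≡15 → P

BP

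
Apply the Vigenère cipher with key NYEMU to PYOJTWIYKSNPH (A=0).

Repeat the key across the message: NYEMUNYEMUNYE
P(15)+N(13): 28≡2 → C
Y(24)+Y(24): 48≡22 → W
O(14)+E(4): 18 → S
J(9)+M(12): 21 → V
T(19)+U(20): 39≡13 → N
W(22)+N(13): 35≡9 → J
I(8)+Y(24): 32≡6 → G
Y(24)+E(4): 28≡2 → C
K(10)+M(12): 22 → W
S(18)+U(20): 38≡12 → M
N(13)+N(13): 26≡0 → A
P(15)+Y(24): 39≡13 → N
H(7)+E(4): 11 → L

CWSVNJGCWMANL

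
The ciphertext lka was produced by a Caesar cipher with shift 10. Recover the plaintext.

l(11): 11−10=1 → b
k(10): 10−10=0 → a
a(0): 0−10=-10≡16 → q

baq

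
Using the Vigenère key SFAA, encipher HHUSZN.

Repeat the key across the message: SFAASF
H(7)+S(18): 25 → Z
H(7)+F(5): 12 → M
U(20)+A(0): 20 → U
S(18)+A(0): 18 → S
Z(25)+S(18): 43≡17 → R
N(13)+F(5): 18 → S

ZMUSRS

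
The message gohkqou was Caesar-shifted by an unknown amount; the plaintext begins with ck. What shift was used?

From the crib: g(6)−c(2)=4, so the shift is 4.

4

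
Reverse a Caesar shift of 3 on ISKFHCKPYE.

FPHCEZHMVB

I(8): 8−3=5 → F
S(18): 18−3=15 → P
K(10): 10−3=7 → H
F(5): 5−3=2 → C
H(7): 7−3=4 → E
C(2): 2−3=-1≡25 → Z
K(10): 10−3=7 → H
P(15): 15−3=12 → M
Y(24): 24−3=21 → V
E(4): 4−3=1 → B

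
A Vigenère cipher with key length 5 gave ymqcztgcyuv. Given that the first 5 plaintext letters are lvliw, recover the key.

Subtract each crib letter from the matching ciphertext letter (mod 26):
y(24)−l(11)=13 → n
m(12)−v(21)=-9≡17 → r
q(16)−l(11)=5 → f
c(2)−i(8)=-6≡20 → u
z(25)−w(22)=3 → d

nrfud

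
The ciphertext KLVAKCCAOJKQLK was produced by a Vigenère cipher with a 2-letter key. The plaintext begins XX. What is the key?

Subtract each crib letter from the matching ciphertext letter (mod 26):
K(10)−X(23)=-13≡13 → N
L(11)−X(23)=-12≡14 → O

NO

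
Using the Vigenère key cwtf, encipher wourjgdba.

Repeat the key across the message: cwtfcwtfc
w(22)+c(2): 24 → y
o(14)+w(22): 36≡10 → k
u(20)+t(19): 39≡13 → n
r(17)+f(5): 22 → w
j(9)+c(2): 11 → l
g(6)+w(22): 28≡2 → c
d(3)+t(19): 22 → w
b(1)+f(5): 6 → g
a(0)+c(2): 2 → c

yknwlcwgc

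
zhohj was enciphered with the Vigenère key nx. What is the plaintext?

mkbkw

Repeat the key across the ciphertext: nxnxn
z(25)−n(13): 12 → m
h(7)−x(23): -16≡10 → k
o(14)−n(13): 1 → b
h(7)−x(23): -16≡10 → k
j(9)−n(13): -4≡22 → w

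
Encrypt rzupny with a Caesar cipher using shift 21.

mupkit

r(17): 17+21=38≡12 → m
z(25): 25+21=46≡20 → u
u(20): 20+21=41≡15 → p
p(15): 15+21=36≡10 → k
n(13): 13+21=34≡8 → i
y(24): 24+21=45≡19 → t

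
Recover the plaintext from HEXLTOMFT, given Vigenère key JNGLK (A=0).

Repeat the key across the ciphertext: JNGLKJNGL
H(7)−J(9): -2≡24 → Y
E(4)−N(13): -9≡17 → R
X(23)−G(6): 17 → R
L(11)−L(11): 0 → A
T(19)−K(10): 9 → J
O(14)−J(9): 5 → F
M(12)−N(13): -1≡25 → Z
F(5)−G(6): -1≡25 → Z
T(19)−L(11): 8 → I

YRRAJFZZI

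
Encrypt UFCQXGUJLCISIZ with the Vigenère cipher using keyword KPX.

Repeat the key across the message: KPXKPXKPXKPXKP
U(20)+K(10): 30≡4 → E
F(5)+P(15): 20 → U
C(2)+X(23): 25 → Z
Q(16)+K(10): 26≡0 → A
X(23)+P(15): 38≡12 → M
G(6)+X(23): 29≡3 → D
U(20)+K(10): 30≡4 → E
J(9)+P(15): 24 → Y
L(11)+X(23): 34≡8 → I
C(2)+K(10): 12 → M
I(8)+P(15): 23 → X
S(18)+X(23): 41≡15 → P
I(8)+K(10): 18 → S
Z(25)+P(15): 40≡14 → O

EUZAMDEYIMXPSO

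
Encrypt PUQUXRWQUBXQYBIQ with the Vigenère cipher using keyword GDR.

Repeat the key across the message: GDRGDRGDRGDRGDRG
P(15)+G(6): 21 → V
U(20)+D(3): 23 → X
Q(16)+R(17): 33≡7 → H
U(20)+G(6): 26≡0 → A
X(23)+D(3): 26≡0 → A
R(17)+R(17): 34≡8 → I
W(22)+G(6): 28≡2 → C
Q(16)+D(3): 19 → T
U(20)+R(17): 37≡11 → L
B(1)+G(6): 7 → H
X(23)+D(3): 26≡0 → A
Q(16)+R(17): 33≡7 → H
Y(24)+G(6): 30≡4 → E
B(1)+D(3): 4 → E
I(8)+R(17): 25 → Z
Q(16)+G(6): 22 → W

VXHAAICTLHAHEEZW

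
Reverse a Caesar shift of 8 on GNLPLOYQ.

YFDHDGQI

G(6): 6−8=-2≡24 → Y
N(13): 13−8=5 → F
L(11): 11−8=3 → D
P(15): 15−8=7 → H
L(11): 11−8=3 → D
O(14): 14−8=6 → G
Y(24): 24−8=16 → Q
Q(16): 16−8=8 → I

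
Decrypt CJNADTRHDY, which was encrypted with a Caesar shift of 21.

C(2): 2−21=-19≡7 → H
J(9): 9−21=-12≡14 → O
N(13): 13−21=-8≡18 → S
A(0): 0−21=-21≡5 → F
D(3): 3−21=-18≡8 → I
T(19): 19−21=-2≡24 → Y
R(17): 17−21=-4≡22 → W
H(7): 7−21=-14≡12 → M
D(3): 3−21=-18≡8 → I
Y(24): 24−21=3 → D

HOSFIYWMID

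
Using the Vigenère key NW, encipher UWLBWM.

Repeat the key across the message: NWNWNW
U(20)+N(13): 33≡7 → H
W(22)+W(22): 44≡18 → S
L(11)+N(13): 24 → Y
B(1)+W(22): 23 → X
W(22)+N(13): 35≡9 → J
M(12)+W(22): 34≡8 → I

HSYXJI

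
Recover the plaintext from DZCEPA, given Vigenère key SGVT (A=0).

Repeat the key across the ciphertext: SGVTSG
D(3)−S(18): -15≡11 → L
Z(25)−G(6): 19 → T
C(2)−V(21): -19≡7 → H
E(4)−T(19): -15≡11 → L
P(15)−S(18): -3≡23 → X
A(0)−G(6): -6≡20 → U

LTHLXU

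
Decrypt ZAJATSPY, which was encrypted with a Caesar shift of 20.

FGPGZYVE

Z(25): 25−20=5 → F
A(0): 0−20=-20≡6 → G
J(9): 9−20=-11≡15 → P
A(0): 0−20=-20≡6 → G
T(19): 19−20=-1≡25 → Z
S(18): 18−20=-2≡24 → Y
P(15): 15−20=-5≡21 → V
Y(24): 24−20=4 → E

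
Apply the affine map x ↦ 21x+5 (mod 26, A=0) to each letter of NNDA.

N(13): 21·13+5=278≡18 → S
N(13): 21·13+5=278≡18 → S
D(3): 21·3+5=68≡16 → Q
A(0): 21·0+5=5 → F

SSQF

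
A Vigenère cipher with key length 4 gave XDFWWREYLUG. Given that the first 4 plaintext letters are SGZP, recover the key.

FXGH

Subtract each crib letter from the matching ciphertext letter (mod 26):
X(23)−S(18)=5 → F
D(3)−G(6)=-3≡23 → X
F(5)−Z(25)=-20≡6 → G
W(22)−P(15)=7 → H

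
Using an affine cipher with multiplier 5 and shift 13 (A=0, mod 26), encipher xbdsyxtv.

x(23): 5·23+13=128≡24 → y
b(1): 5·1+13=18 → s
d(3): 5·3+13=28≡2 → c
s(18): 5·18+13=103≡25 → z
y(24): 5·24+13=133≡3 → d
x(23): 5·23+13=128≡24 → y
t(19): 5·19+13=108≡4 → e
v(21): 5·21+13=118≡14 → o

ysczdyeo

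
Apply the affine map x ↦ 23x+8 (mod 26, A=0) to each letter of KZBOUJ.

ELFSAH

K(10): 23·10+8=238≡4 → E
Z(25): 23·25+8=583≡11 → L
B(1): 23·1+8=31≡5 → F
O(14): 23·14+8=330≡18 → S
U(20): 23·20+8=468≡0 → A
J(9): 23·9+8=215≡7 → H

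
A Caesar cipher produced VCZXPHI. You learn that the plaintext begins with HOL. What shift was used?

14

From the crib: V(21)−H(7)=14, so the shift is 14.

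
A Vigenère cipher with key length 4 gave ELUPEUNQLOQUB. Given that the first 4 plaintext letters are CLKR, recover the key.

Subtract each crib letter from the matching ciphertext letter (mod 26):
E(4)−C(2)=2 → C
L(11)−L(11)=0 → A
U(20)−K(10)=10 → K
P(15)−R(17)=-2≡24 → Y

CAKY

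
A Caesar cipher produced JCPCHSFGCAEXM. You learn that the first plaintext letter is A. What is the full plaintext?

From the crib: J(9)−A(0)=9, so the shift is 9.
Subtract 9 from each ciphertext letter:
J(9): 9−9=0 → A
C(2): 2−9=-7≡19 → T
P(15): 15−9=6 → G
C(2): 2−9=-7≡19 → T
H(7): 7−9=-2≡24 → Y
S(18): 18−9=9 → J
F(5): 5−9=-4≡22 → W
G(6): 6−9=-3≡23 → X
C(2): 2−9=-7≡19 → T
A(0): 0−9=-9≡17 → R
E(4): 4−9=-5≡21 → V
X(23): 23−9=14 → O
M(12): 12−9=3 → D

ATGTYJWXTRVOD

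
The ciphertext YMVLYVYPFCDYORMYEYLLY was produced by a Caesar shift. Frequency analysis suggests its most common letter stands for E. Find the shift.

The most frequent ciphertext letter is Y (appears 7 times).
Y is position 24; E is position 4.
Shift = 20.

20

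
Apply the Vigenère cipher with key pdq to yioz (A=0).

Repeat the key across the message: pdqp
y(24)+p(15): 39≡13 → n
i(8)+d(3): 11 → l
o(14)+q(16): 30≡4 → e
z(25)+p(15): 40≡14 → o

nleo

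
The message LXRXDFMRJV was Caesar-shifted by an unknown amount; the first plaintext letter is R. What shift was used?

From the crib: L(11)−R(17)=-6≡20, so the shift is 20.

20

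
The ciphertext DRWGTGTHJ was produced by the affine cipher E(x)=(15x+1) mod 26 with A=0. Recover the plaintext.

The inverse of 15 mod 26 is 7, since 15·7=105≡1. Apply D(y)=7·(y−1) mod 26:
D(3): 7·(3−1)=14 → O
R(17): 7·(17−1)=112≡8 → I
W(22): 7·(22−1)=147≡17 → R
G(6): 7·(6−1)=35≡9 → J
T(19): 7·(19−1)=126≡22 → W
G(6): 7·(6−1)=35≡9 → J
T(19): 7·(19−1)=126≡22 → W
H(7): 7·(7−1)=42≡16 → Q
J(9): 7·(9−1)=56≡4 → E

OIRJWJWQE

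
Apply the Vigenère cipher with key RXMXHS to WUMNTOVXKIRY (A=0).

NRYKAGMUWFYQ

Repeat the key across the message: RXMXHSRXMXHS
W(22)+R(17): 39≡13 → N
U(20)+X(23): 43≡17 → R
M(12)+M(12): 24 → Y
N(13)+X(23): 36≡10 → K
T(19)+H(7): 26≡0 → A
O(14)+S(18): 32≡6 → G
V(21)+R(17): 38≡12 → M
X(23)+X(23): 46≡20 → U
K(10)+M(12): 22 → W
I(8)+X(23): 31≡5 → F
R(17)+H(7): 24 → Y
Y(24)+S(18): 42≡16 → Q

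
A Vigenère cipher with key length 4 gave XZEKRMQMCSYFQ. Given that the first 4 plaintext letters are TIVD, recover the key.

ERJH

Subtract each crib letter from the matching ciphertext letter (mod 26):
X(23)−T(19)=4 → E
Z(25)−I(8)=17 → R
E(4)−V(21)=-17≡9 → J
K(10)−D(3)=7 → H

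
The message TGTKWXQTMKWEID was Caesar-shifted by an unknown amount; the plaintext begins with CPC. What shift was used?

From the crib: T(19)−C(2)=17, so the shift is 17.

17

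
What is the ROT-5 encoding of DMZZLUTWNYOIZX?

D(3): 3+5=8 → I
M(12): 12+5=17 → R
Z(25): 25+5=30≡4 → E
Z(25): 25+5=30≡4 → E
L(11): 11+5=16 → Q
U(20): 20+5=25 → Z
T(19): 19+5=24 → Y
W(22): 22+5=27≡1 → B
N(13): 13+5=18 → S
Y(24): 24+5=29≡3 → D
O(14): 14+5=19 → T
I(8): 8+5=13 → N
Z(25): 25+5=30≡4 → E
X(23): 23+5=28≡2 → C

IREEQZYBSDTNEC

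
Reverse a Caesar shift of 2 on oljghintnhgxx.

mjhefglrlfevv

o(14): 14−2=12 → m
l(11): 11−2=9 → j
j(9): 9−2=7 → h
g(6): 6−2=4 → e
h(7): 7−2=5 → f
i(8): 8−2=6 → g
n(13): 13−2=11 → l
t(19): 19−2=17 → r
n(13): 13−2=11 → l
h(7): 7−2=5 → f
g(6): 6−2=4 → e
x(23): 23−2=21 → v
x(23): 23−2=21 → v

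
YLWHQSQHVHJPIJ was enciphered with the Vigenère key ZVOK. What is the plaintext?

Repeat the key across the ciphertext: ZVOKZVOKZVOKZV
Y(24)−Z(25): -1≡25 → Z
L(11)−V(21): -10≡16 → Q
W(22)−O(14): 8 → I
H(7)−K(10): -3≡23 → X
Q(16)−Z(25): -9≡17 → R
S(18)−V(21): -3≡23 → X
Q(16)−O(14): 2 → C
H(7)−K(10): -3≡23 → X
V(21)−Z(25): -4≡22 → W
H(7)−V(21): -14≡12 → M
J(9)−O(14): -5≡21 → V
P(15)−K(10): 5 → F
I(8)−Z(25): -17≡9 → J
J(9)−V(21): -12≡14 → O

ZQIXRXCXWMVFJO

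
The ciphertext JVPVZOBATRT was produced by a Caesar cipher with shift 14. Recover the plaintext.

VHBHLANMFDF

J(9): 9−14=-5≡21 → V
V(21): 21−14=7 → H
P(15): 15−14=1 → B
V(21): 21−14=7 → H
Z(25): 25−14=11 → L
O(14): 14−14=0 → A
B(1): 1−14=-13≡13 → N
A(0): 0−14=-14≡12 → M
T(19): 19−14=5 → F
R(17): 17−14=3 → D
T(19): 19−14=5 → F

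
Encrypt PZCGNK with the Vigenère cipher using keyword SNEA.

Repeat the key across the message: SNEASN
P(15)+S(18): 33≡7 → H
Z(25)+N(13): 38≡12 → M
C(2)+E(4): 6 → G
G(6)+A(0): 6 → G
N(13)+S(18): 31≡5 → F
K(10)+N(13): 23 → X

HMGGFX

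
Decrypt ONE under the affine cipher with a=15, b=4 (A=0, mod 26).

SLA

The inverse of 15 mod 26 is 7, since 15·7=105≡1. Apply D(y)=7·(y−4) mod 26:
O(14): 7·(14−4)=70≡18 → S
N(13): 7·(13−4)=63≡11 → L
E(4): 7·(4−4)=0 → A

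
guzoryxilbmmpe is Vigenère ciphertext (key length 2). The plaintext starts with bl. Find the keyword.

Subtract each crib letter from the matching ciphertext letter (mod 26):
g(6)−b(1)=5 → f
u(20)−l(11)=9 → j

fj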